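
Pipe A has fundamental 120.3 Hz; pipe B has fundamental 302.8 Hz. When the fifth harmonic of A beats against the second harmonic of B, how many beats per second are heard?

Fifth harmonic of the first: 5·120.3 = 601.5 Hz.
Second harmonic of the second: 2·302.8 = 605.6 Hz.
f_beat = |601.5 − 605.6| = 4.1 Hz.

4.1 Hz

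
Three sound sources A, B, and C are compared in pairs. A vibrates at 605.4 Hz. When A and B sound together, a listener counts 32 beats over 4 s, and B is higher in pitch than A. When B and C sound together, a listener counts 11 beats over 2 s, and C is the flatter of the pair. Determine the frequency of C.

607.9 Hz

A–B: Beat frequency = 32/4 = 8 Hz.
B is above A, so f_B = 605.4 + 8 = 613.4 Hz.
B–C: Beat frequency = 11/2 = 5.5 Hz.
C is below B, so f_C = 613.4 − 5.5 = 607.9 Hz.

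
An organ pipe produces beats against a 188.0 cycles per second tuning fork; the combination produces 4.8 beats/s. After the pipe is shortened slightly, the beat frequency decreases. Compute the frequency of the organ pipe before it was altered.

183.2 Hz

|f − 188.0| = 4.8, so the organ pipe was at either 183.2 Hz or 192.8 Hz.
A shorter pipe has a higher fundamental; the adjustment raises the organ pipe's frequency.
The beat rate fell, so the adjustment moved the organ pipe toward 188.0 Hz — it must have started below the reference.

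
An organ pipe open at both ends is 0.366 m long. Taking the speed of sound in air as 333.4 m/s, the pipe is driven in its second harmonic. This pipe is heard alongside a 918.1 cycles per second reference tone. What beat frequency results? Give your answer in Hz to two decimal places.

7.17 Hz

Open pipe: f_n = n·v/(2L) = 2·333.4/(2·0.366) = 910.9290 Hz.
f_beat = |910.9290 − 918.1| = 7.17 Hz.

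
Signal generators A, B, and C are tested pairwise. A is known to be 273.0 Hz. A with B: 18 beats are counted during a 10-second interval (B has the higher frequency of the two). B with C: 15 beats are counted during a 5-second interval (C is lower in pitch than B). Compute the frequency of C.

A–B: Beat frequency = 18/10 = 1.8 Hz.
B is above A, so f_B = 273.0 + 1.8 = 274.8 Hz.
B–C: Beat frequency = 15/5 = 3 Hz.
C is below B, so f_C = 274.8 − 3 = 271.8 Hz.

271.8 Hz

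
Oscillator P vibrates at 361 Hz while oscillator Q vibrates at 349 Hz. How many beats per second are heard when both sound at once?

f_beat = |f₁ − f₂|.
|361 − 349| = 12 Hz.

12 Hz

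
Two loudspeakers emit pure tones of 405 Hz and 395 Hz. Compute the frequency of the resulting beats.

10 Hz

The beat frequency equals the magnitude of the frequency difference.
|405 − 395| = 10 Hz.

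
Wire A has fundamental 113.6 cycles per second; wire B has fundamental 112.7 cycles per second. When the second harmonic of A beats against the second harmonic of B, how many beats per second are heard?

1.8 Hz

Second harmonic of the first: 2·113.6 = 227.2 Hz.
Second harmonic of the second: 2·112.7 = 225.4 Hz.
f_beat = |227.2 − 225.4| = 1.8 Hz.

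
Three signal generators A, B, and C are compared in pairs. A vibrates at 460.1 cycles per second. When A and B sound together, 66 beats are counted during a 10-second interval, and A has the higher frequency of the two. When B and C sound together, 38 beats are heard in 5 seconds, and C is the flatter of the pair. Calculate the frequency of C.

445.9 Hz

A–B: Beat frequency = 66/10 = 6.6 Hz.
B is below A, so f_B = 460.1 − 6.6 = 453.5 Hz.
B–C: Beat frequency = 38/5 = 7.6 Hz.
C is below B, so f_C = 453.5 − 7.6 = 445.9 Hz.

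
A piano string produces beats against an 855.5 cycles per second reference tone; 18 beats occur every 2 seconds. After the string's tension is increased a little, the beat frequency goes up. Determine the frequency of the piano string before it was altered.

Beat frequency = 18/2 = 9 Hz.
|f − 855.5| = 9, so the piano string was at either 846.5 Hz or 864.5 Hz.
Higher tension means higher frequency; the adjustment raises the piano string's frequency.
The beat rate rose, so the adjustment moved the piano string further from 855.5 Hz — it was already above the reference.

864.5 Hz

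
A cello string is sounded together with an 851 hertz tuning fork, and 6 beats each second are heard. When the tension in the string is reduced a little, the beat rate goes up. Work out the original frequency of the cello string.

|f − 851| = 6, so the cello string was at either 845 Hz or 857 Hz.
Lower tension means lower frequency; the adjustment lowers the cello string's frequency.
The beat rate rose, so the adjustment moved the cello string further from 851 Hz — it was already below the reference.

845 Hz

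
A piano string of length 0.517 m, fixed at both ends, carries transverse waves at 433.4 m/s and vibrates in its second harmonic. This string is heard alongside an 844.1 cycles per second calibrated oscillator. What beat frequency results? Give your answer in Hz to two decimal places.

5.80 Hz

For a string fixed at both ends, f_n = n·v/(2L) = 2·433.4/(2·0.517) = 838.2979 Hz.
f_beat = |838.2979 − 844.1| = 5.80 Hz.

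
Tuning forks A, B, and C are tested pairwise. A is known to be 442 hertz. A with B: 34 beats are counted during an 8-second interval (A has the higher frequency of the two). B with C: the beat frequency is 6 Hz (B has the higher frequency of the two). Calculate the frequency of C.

431.75 Hz

A–B: Beat frequency = 34/8 = 4.25 Hz.
B is below A, so f_B = 442 − 4.25 = 437.75 Hz.
C is below B, so f_C = 437.75 − 6 = 431.75 Hz.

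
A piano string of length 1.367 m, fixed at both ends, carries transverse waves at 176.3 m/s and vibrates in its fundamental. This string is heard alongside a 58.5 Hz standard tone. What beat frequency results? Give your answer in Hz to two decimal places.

For a string fixed at both ends, f_n = n·v/(2L) = 1·176.3/(2·1.367) = 64.4843 Hz.
f_beat = |64.4843 − 58.5| = 5.98 Hz.

5.98 Hz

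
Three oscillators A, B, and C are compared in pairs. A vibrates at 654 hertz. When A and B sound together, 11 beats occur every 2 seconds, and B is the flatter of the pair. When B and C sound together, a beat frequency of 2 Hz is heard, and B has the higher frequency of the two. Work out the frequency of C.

646.5 Hz

A–B: Beat frequency = 11/2 = 5.5 Hz.
B is below A, so f_B = 654 − 5.5 = 648.5 Hz.
C is below B, so f_C = 648.5 − 2 = 646.5 Hz.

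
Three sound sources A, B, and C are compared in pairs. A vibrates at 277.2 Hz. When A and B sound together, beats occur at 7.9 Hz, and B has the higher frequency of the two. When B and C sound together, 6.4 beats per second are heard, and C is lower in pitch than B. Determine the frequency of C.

278.7 Hz

B is above A, so f_B = 277.2 + 7.9 = 285.1 Hz.
C is below B, so f_C = 285.1 − 6.4 = 278.7 Hz.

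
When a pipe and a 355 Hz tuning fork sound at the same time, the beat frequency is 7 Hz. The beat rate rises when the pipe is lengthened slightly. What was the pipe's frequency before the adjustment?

348 Hz

|f − 355| = 7, so the pipe was at either 348 Hz or 362 Hz.
A longer pipe has a lower fundamental; the adjustment lowers the pipe's frequency.
The beat rate rose, so the adjustment moved the pipe further from 355 Hz — it was already below the reference.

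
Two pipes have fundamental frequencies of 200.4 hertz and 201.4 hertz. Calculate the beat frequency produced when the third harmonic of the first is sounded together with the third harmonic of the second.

3.0 Hz

Third harmonic of the first: 3·200.4 = 601.2 Hz.
Third harmonic of the second: 3·201.4 = 604.2 Hz.
f_beat = |601.2 − 604.2| = 3.0 Hz.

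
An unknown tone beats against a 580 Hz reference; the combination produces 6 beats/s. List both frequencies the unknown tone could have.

|f − 580| = 6, so f = 580 ± 6.

574 Hz or 586 Hz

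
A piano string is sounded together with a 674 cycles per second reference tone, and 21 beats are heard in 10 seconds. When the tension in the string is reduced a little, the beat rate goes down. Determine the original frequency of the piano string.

676.1 Hz

Beat frequency = 21/10 = 2.1 Hz.
|f − 674| = 2.1, so the piano string was at either 671.9 Hz or 676.1 Hz.
Lower tension means lower frequency; the adjustment lowers the piano string's frequency.
The beat rate fell, so the adjustment moved the piano string toward 674 Hz — it must have started above the reference.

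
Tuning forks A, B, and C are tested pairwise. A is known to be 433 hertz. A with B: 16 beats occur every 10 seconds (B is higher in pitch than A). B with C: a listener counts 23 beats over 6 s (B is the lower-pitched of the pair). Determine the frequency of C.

438.4333 Hz

A–B: Beat frequency = 16/10 = 1.6 Hz.
B is above A, so f_B = 433 + 1.6 = 434.6 Hz.
B–C: Beat frequency = 23/6 = 3.8333 Hz.
C is above B, so f_C = 434.6 + 3.8333 = 438.4333 Hz.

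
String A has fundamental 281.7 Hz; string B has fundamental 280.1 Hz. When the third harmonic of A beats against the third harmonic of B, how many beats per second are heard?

4.8 Hz

Third harmonic of the first: 3·281.7 = 845.1 Hz.
Third harmonic of the second: 3·280.1 = 840.3 Hz.
f_beat = |845.1 − 840.3| = 4.8 Hz.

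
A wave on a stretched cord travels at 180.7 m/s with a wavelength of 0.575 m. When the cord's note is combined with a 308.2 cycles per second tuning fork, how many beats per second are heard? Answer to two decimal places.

6.06 Hz

Source frequency f = v/λ = 180.7/0.575 = 314.2609 Hz.
f_beat = |314.2609 − 308.2| = 6.06 Hz.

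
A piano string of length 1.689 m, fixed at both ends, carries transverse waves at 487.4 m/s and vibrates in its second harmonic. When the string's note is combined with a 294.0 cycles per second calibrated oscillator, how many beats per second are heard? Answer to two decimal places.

5.43 Hz

For a string fixed at both ends, f_n = n·v/(2L) = 2·487.4/(2·1.689) = 288.5731 Hz.
f_beat = |288.5731 − 294.0| = 5.43 Hz.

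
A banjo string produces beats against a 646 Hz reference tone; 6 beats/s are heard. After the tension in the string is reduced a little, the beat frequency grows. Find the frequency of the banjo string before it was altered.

|f − 646| = 6, so the banjo string was at either 640 Hz or 652 Hz.
Lower tension means lower frequency; the adjustment lowers the banjo string's frequency.
The beat rate rose, so the adjustment moved the banjo string further from 646 Hz — it was already below the reference.

640 Hz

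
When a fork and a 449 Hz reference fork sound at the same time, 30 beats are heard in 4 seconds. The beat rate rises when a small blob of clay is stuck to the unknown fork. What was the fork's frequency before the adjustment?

Beat frequency = 30/4 = 7.5 Hz.
|f − 449| = 7.5, so the fork was at either 441.5 Hz or 456.5 Hz.
Adding mass to a fork lowers its frequency; the adjustment lowers the fork's frequency.
The beat rate rose, so the adjustment moved the fork further from 449 Hz — it was already below the reference.

441.5 Hz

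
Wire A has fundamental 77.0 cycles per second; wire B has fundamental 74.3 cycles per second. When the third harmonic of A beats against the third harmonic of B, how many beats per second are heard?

Third harmonic of the first: 3·77.0 = 231.0 Hz.
Third harmonic of the second: 3·74.3 = 222.9 Hz.
f_beat = |231.0 − 222.9| = 8.1 Hz.

8.1 Hz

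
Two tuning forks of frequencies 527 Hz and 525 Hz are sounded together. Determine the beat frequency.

2 Hz

The beat frequency equals the magnitude of the frequency difference.
|527 − 525| = 2 Hz.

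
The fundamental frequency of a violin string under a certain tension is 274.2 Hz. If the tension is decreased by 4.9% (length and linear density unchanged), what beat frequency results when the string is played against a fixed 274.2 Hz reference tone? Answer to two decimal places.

For a string, f ∝ √T, so the new frequency is 274.2·√0.951 = 267.3977 Hz.
f_beat = |267.3977 − 274.2| = 6.80 Hz.

6.80 Hz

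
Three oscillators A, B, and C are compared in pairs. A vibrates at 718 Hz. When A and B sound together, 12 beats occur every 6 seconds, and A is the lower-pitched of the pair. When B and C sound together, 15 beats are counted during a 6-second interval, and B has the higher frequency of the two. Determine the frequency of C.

A–B: Beat frequency = 12/6 = 2 Hz.
B is above A, so f_B = 718 + 2 = 720 Hz.
B–C: Beat frequency = 15/6 = 2.5 Hz.
C is below B, so f_C = 720 − 2.5 = 717.5 Hz.

717.5 Hz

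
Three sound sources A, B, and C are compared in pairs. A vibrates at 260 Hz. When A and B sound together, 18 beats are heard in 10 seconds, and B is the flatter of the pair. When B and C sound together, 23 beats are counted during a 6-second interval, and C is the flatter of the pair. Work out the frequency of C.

A–B: Beat frequency = 18/10 = 1.8 Hz.
B is below A, so f_B = 260 − 1.8 = 258.2 Hz.
B–C: Beat frequency = 23/6 = 3.8333 Hz.
C is below B, so f_C = 258.2 − 3.8333 = 254.3667 Hz.

254.3667 Hz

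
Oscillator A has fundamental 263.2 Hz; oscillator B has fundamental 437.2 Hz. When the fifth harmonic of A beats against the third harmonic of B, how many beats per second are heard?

4.4 Hz

Fifth harmonic of the first: 5·263.2 = 1316.0 Hz.
Third harmonic of the second: 3·437.2 = 1311.6 Hz.
f_beat = |1316.0 − 1311.6| = 4.4 Hz.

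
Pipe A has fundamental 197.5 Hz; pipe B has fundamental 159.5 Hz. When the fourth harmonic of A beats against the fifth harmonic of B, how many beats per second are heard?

7.5 Hz

Fourth harmonic of the first: 4·197.5 = 790.0 Hz.
Fifth harmonic of the second: 5·159.5 = 797.5 Hz.
f_beat = |790.0 − 797.5| = 7.5 Hz.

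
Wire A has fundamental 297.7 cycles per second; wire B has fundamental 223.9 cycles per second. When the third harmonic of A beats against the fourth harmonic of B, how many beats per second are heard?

Third harmonic of the first: 3·297.7 = 893.1 Hz.
Fourth harmonic of the second: 4·223.9 = 895.6 Hz.
f_beat = |893.1 − 895.6| = 2.5 Hz.

2.5 Hz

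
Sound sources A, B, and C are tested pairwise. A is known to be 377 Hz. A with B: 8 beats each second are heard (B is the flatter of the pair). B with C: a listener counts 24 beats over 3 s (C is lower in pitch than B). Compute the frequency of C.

B is below A, so f_B = 377 − 8 = 369 Hz.
B–C: Beat frequency = 24/3 = 8 Hz.
C is below B, so f_C = 369 − 8 = 361 Hz.

361 Hz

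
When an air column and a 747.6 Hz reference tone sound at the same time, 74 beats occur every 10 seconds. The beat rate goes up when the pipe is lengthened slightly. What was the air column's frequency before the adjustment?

740.2 Hz

Beat frequency = 74/10 = 7.4 Hz.
|f − 747.6| = 7.4, so the air column was at either 740.2 Hz or 755 Hz.
A longer pipe has a lower fundamental; the adjustment lowers the air column's frequency.
The beat rate rose, so the adjustment moved the air column further from 747.6 Hz — it was already below the reference.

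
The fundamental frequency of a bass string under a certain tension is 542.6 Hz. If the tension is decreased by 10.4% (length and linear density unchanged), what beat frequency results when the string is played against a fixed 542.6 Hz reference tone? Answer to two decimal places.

For a string, f ∝ √T, so the new frequency is 542.6·√0.896 = 513.6104 Hz.
f_beat = |513.6104 − 542.6| = 28.99 Hz.

28.99 Hz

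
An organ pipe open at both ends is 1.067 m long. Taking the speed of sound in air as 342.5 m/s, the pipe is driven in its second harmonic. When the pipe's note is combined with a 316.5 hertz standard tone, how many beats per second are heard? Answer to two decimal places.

4.49 Hz

Open pipe: f_n = n·v/(2L) = 2·342.5/(2·1.067) = 320.9934 Hz.
f_beat = |320.9934 − 316.5| = 4.49 Hz.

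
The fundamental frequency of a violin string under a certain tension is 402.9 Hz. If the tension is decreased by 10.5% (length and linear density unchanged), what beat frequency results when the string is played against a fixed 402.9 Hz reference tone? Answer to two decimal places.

21.74 Hz

For a string, f ∝ √T, so the new frequency is 402.9·√0.895 = 381.1613 Hz.
f_beat = |381.1613 − 402.9| = 21.74 Hz.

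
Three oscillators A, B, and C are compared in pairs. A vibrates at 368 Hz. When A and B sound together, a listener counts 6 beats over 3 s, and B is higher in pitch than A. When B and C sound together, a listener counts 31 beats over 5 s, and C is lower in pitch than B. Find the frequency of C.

363.8 Hz

A–B: Beat frequency = 6/3 = 2 Hz.
B is above A, so f_B = 368 + 2 = 370 Hz.
B–C: Beat frequency = 31/5 = 6.2 Hz.
C is below B, so f_C = 370 − 6.2 = 363.8 Hz.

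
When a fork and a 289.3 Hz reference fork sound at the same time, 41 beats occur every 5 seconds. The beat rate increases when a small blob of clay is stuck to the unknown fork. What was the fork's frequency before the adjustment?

281.1 Hz

Beat frequency = 41/5 = 8.2 Hz.
|f − 289.3| = 8.2, so the fork was at either 281.1 Hz or 297.5 Hz.
Adding mass to a fork lowers its frequency; the adjustment lowers the fork's frequency.
The beat rate rose, so the adjustment moved the fork further from 289.3 Hz — it was already below the reference.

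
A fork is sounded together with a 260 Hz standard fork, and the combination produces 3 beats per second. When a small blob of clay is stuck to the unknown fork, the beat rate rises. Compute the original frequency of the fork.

257 Hz

|f − 260| = 3, so the fork was at either 257 Hz or 263 Hz.
Adding mass to a fork lowers its frequency; the adjustment lowers the fork's frequency.
The beat rate rose, so the adjustment moved the fork further from 260 Hz — it was already below the reference.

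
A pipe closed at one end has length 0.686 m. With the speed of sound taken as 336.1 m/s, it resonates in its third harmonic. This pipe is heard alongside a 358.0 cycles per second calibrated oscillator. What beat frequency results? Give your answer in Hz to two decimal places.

Closed pipe (odd harmonics): f_n = n·v/(4L) = 3·336.1/(4·0.686) = 367.4563 Hz.
f_beat = |367.4563 − 358.0| = 9.46 Hz.

9.46 Hz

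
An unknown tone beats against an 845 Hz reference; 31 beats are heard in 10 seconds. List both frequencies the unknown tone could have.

841.9 Hz or 848.1 Hz

Beat frequency = 31/10 = 3.1 Hz.
|f − 845| = 3.1, so f = 845 ± 3.1.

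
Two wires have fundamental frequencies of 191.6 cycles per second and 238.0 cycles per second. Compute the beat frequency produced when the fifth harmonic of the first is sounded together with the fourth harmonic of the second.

6.0 Hz

Fifth harmonic of the first: 5·191.6 = 958.0 Hz.
Fourth harmonic of the second: 4·238.0 = 952.0 Hz.
f_beat = |958.0 − 952.0| = 6.0 Hz.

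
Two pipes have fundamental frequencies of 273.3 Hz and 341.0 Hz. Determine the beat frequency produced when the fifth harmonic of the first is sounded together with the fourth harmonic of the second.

2.5 Hz

Fifth harmonic of the first: 5·273.3 = 1366.5 Hz.
Fourth harmonic of the second: 4·341.0 = 1364.0 Hz.
f_beat = |1366.5 − 1364.0| = 2.5 Hz.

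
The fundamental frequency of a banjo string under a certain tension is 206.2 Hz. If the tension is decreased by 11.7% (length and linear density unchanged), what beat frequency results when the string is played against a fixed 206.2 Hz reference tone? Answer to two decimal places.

12.44 Hz

For a string, f ∝ √T, so the new frequency is 206.2·√0.883 = 193.7622 Hz.
f_beat = |193.7622 − 206.2| = 12.44 Hz.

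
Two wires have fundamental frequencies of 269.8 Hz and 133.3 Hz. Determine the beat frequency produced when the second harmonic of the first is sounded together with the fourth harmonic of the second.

Second harmonic of the first: 2·269.8 = 539.6 Hz.
Fourth harmonic of the second: 4·133.3 = 533.2 Hz.
f_beat = |539.6 − 533.2| = 6.4 Hz.

6.4 Hz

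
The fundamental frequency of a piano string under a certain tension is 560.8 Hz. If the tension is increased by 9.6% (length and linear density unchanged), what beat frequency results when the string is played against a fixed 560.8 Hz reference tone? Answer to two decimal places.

For a string, f ∝ √T, so the new frequency is 560.8·√1.096 = 587.1016 Hz.
f_beat = |587.1016 − 560.8| = 26.30 Hz.

26.30 Hz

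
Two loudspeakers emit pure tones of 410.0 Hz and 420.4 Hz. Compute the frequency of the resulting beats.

10.4 Hz

f_beat = |f₁ − f₂|.
|410.0 − 420.4| = 10.4 Hz.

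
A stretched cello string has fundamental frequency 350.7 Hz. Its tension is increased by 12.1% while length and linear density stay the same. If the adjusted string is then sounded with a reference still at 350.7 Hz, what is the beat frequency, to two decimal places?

For a string, f ∝ √T, so the new frequency is 350.7·√1.121 = 371.3116 Hz.
f_beat = |371.3116 − 350.7| = 20.61 Hz.

20.61 Hz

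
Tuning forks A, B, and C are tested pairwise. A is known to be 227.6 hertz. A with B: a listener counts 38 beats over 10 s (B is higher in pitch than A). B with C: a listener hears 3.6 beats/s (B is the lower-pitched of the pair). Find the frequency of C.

A–B: Beat frequency = 38/10 = 3.8 Hz.
B is above A, so f_B = 227.6 + 3.8 = 231.4 Hz.
C is above B, so f_C = 231.4 + 3.6 = 235 Hz.

235 Hz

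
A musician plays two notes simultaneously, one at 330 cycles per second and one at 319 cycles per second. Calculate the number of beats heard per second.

f_beat = |f₁ − f₂|.
|330 − 319| = 11 Hz.

11 Hz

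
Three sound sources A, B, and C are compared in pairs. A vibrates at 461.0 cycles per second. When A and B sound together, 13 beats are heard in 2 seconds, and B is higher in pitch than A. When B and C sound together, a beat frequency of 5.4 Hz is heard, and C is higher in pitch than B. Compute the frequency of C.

A–B: Beat frequency = 13/2 = 6.5 Hz.
B is above A, so f_B = 461.0 + 6.5 = 467.5 Hz.
C is above B, so f_C = 467.5 + 5.4 = 472.9 Hz.

472.9 Hz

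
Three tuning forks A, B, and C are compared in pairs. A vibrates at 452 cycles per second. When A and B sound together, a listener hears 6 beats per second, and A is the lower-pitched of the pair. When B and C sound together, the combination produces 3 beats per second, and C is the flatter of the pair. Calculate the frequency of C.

B is above A, so f_B = 452 + 6 = 458 Hz.
C is below B, so f_C = 458 − 3 = 455 Hz.

455 Hz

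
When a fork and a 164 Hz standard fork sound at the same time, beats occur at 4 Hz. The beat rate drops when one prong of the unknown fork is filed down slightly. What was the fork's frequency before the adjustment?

|f − 164| = 4, so the fork was at either 160 Hz or 168 Hz.
Filing a prong removes mass and raises the fork's frequency; the adjustment raises the fork's frequency.
The beat rate fell, so the adjustment moved the fork toward 164 Hz — it must have started below the reference.

160 Hz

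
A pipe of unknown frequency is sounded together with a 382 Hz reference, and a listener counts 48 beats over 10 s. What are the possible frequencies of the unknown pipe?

Beat frequency = 48/10 = 4.8 Hz.
|f − 382| = 4.8, so f = 382 ± 4.8.

377.2 Hz or 386.8 Hz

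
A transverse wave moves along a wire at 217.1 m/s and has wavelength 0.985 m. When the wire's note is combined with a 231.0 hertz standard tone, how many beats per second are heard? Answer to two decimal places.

10.59 Hz

Source frequency f = v/λ = 217.1/0.985 = 220.4061 Hz.
f_beat = |220.4061 − 231.0| = 10.59 Hz.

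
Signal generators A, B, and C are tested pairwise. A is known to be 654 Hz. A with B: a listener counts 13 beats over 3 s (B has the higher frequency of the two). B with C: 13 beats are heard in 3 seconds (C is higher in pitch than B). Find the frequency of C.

A–B: Beat frequency = 13/3 = 4.3333 Hz.
B is above A, so f_B = 654 + 4.3333 = 658.3333 Hz.
B–C: Beat frequency = 13/3 = 4.3333 Hz.
C is above B, so f_C = 658.3333 + 4.3333 = 662.6667 Hz.

662.6667 Hz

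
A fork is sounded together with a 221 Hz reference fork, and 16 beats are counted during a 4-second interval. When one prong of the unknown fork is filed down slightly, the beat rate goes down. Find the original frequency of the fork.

217 Hz

Beat frequency = 16/4 = 4 Hz.
|f − 221| = 4, so the fork was at either 217 Hz or 225 Hz.
Filing a prong removes mass and raises the fork's frequency; the adjustment raises the fork's frequency.
The beat rate fell, so the adjustment moved the fork toward 221 Hz — it must have started below the reference.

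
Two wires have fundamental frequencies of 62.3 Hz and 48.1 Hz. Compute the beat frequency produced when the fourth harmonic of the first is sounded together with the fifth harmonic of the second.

Fourth harmonic of the first: 4·62.3 = 249.2 Hz.
Fifth harmonic of the second: 5·48.1 = 240.5 Hz.
f_beat = |249.2 − 240.5| = 8.7 Hz.

8.7 Hz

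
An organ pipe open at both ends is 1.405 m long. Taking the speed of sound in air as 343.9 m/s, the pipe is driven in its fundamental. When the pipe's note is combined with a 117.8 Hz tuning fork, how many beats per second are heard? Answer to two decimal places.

4.58 Hz

Open pipe: f_n = n·v/(2L) = 1·343.9/(2·1.405) = 122.3843 Hz.
f_beat = |122.3843 − 117.8| = 4.58 Hz.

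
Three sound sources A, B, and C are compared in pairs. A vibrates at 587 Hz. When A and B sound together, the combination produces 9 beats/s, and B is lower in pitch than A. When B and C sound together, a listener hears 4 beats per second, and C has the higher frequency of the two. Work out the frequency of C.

B is below A, so f_B = 587 − 9 = 578 Hz.
C is above B, so f_C = 578 + 4 = 582 Hz.

582 Hz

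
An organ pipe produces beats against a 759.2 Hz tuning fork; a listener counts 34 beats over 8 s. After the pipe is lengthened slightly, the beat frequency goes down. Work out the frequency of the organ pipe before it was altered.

Beat frequency = 34/8 = 4.25 Hz.
|f − 759.2| = 4.25, so the organ pipe was at either 754.95 Hz or 763.45 Hz.
A longer pipe has a lower fundamental; the adjustment lowers the organ pipe's frequency.
The beat rate fell, so the adjustment moved the organ pipe toward 759.2 Hz — it must have started above the reference.

763.45 Hz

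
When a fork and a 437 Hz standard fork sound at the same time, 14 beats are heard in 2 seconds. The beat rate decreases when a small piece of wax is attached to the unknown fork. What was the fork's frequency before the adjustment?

444 Hz

Beat frequency = 14/2 = 7 Hz.
|f − 437| = 7, so the fork was at either 430 Hz or 444 Hz.
Loading a fork with wax lowers its frequency; the adjustment lowers the fork's frequency.
The beat rate fell, so the adjustment moved the fork toward 437 Hz — it must have started above the reference.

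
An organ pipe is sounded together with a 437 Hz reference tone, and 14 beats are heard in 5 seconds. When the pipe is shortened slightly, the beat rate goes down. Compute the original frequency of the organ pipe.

434.2 Hz

Beat frequency = 14/5 = 2.8 Hz.
|f − 437| = 2.8, so the organ pipe was at either 434.2 Hz or 439.8 Hz.
A shorter pipe has a higher fundamental; the adjustment raises the organ pipe's frequency.
The beat rate fell, so the adjustment moved the organ pipe toward 437 Hz — it must have started below the reference.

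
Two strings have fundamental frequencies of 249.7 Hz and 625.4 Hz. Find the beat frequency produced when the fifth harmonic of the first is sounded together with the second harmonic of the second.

Fifth harmonic of the first: 5·249.7 = 1248.5 Hz.
Second harmonic of the second: 2·625.4 = 1250.8 Hz.
f_beat = |1248.5 − 1250.8| = 2.3 Hz.

2.3 Hz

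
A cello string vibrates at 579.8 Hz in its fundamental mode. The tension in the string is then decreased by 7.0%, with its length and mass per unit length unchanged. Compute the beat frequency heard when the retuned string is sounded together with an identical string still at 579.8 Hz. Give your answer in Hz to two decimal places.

For a string, f ∝ √T, so the new frequency is 579.8·√0.930 = 559.1389 Hz.
f_beat = |559.1389 − 579.8| = 20.66 Hz.

20.66 Hz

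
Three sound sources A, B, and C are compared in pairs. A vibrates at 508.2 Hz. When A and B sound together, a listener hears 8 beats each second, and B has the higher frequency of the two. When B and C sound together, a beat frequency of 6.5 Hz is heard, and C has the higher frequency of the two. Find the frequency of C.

B is above A, so f_B = 508.2 + 8 = 516.2 Hz.
C is above B, so f_C = 516.2 + 6.5 = 522.7 Hz.

522.7 Hz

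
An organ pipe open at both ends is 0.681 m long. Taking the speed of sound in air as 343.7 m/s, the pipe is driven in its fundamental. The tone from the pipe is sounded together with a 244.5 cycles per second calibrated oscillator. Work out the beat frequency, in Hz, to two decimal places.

Open pipe: f_n = n·v/(2L) = 1·343.7/(2·0.681) = 252.3495 Hz.
f_beat = |252.3495 − 244.5| = 7.85 Hz.

7.85 Hz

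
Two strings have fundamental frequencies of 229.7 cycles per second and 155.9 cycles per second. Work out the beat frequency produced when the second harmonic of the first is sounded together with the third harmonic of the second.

Second harmonic of the first: 2·229.7 = 459.4 Hz.
Third harmonic of the second: 3·155.9 = 467.7 Hz.
f_beat = |459.4 − 467.7| = 8.3 Hz.

8.3 Hz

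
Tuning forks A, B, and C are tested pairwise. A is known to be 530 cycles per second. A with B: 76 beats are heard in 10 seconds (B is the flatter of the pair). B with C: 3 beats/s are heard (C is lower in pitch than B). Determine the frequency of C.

519.4 Hz

A–B: Beat frequency = 76/10 = 7.6 Hz.
B is below A, so f_B = 530 − 7.6 = 522.4 Hz.
C is below B, so f_C = 522.4 − 3 = 519.4 Hz.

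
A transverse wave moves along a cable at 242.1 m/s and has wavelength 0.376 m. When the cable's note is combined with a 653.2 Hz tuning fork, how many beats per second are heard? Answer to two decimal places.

9.32 Hz

Source frequency f = v/λ = 242.1/0.376 = 643.8830 Hz.
f_beat = |643.8830 − 653.2| = 9.32 Hz.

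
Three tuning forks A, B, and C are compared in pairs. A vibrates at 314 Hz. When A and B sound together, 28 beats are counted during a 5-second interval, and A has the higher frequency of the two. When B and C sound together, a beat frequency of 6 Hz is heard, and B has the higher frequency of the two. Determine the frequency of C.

302.4 Hz

A–B: Beat frequency = 28/5 = 5.6 Hz.
B is below A, so f_B = 314 − 5.6 = 308.4 Hz.
C is below B, so f_C = 308.4 − 6 = 302.4 Hz.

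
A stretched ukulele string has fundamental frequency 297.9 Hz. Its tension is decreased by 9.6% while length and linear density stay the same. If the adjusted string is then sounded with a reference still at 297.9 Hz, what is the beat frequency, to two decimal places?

14.66 Hz

For a string, f ∝ √T, so the new frequency is 297.9·√0.904 = 283.2401 Hz.
f_beat = |283.2401 − 297.9| = 14.66 Hz.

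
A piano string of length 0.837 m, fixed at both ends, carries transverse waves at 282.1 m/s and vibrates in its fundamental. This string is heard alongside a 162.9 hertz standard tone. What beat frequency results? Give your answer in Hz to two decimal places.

5.62 Hz

For a string fixed at both ends, f_n = n·v/(2L) = 1·282.1/(2·0.837) = 168.5185 Hz.
f_beat = |168.5185 − 162.9| = 5.62 Hz.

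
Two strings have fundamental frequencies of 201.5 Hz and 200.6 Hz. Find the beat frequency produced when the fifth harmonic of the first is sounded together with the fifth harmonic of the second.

4.5 Hz

Fifth harmonic of the first: 5·201.5 = 1007.5 Hz.
Fifth harmonic of the second: 5·200.6 = 1003.0 Hz.
f_beat = |1007.5 − 1003.0| = 4.5 Hz.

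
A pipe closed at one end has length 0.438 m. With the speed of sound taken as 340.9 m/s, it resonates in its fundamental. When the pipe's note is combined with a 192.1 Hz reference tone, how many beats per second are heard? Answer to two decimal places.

2.48 Hz

Closed pipe (odd harmonics): f_n = n·v/(4L) = 1·340.9/(4·0.438) = 194.5776 Hz.
f_beat = |194.5776 − 192.1| = 2.48 Hz.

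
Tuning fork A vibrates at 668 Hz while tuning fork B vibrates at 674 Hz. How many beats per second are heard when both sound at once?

6 Hz

The beat frequency equals the magnitude of the frequency difference.
|668 − 674| = 6 Hz.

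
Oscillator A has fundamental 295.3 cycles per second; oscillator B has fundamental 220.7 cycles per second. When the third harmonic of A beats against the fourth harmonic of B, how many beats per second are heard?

Third harmonic of the first: 3·295.3 = 885.9 Hz.
Fourth harmonic of the second: 4·220.7 = 882.8 Hz.
f_beat = |885.9 − 882.8| = 3.1 Hz.

3.1 Hz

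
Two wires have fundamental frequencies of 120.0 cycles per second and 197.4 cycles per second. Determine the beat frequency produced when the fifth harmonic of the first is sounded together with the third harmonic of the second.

Fifth harmonic of the first: 5·120.0 = 600.0 Hz.
Third harmonic of the second: 3·197.4 = 592.2 Hz.
f_beat = |600.0 − 592.2| = 7.8 Hz.

7.8 Hz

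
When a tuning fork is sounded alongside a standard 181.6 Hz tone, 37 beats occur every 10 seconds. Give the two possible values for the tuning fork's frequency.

177.9 Hz or 185.3 Hz

Beat frequency = 37/10 = 3.7 Hz.
|f − 181.6| = 3.7, so f = 181.6 ± 3.7.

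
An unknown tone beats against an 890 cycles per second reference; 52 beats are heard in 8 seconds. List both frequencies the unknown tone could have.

Beat frequency = 52/8 = 6.5 Hz.
|f − 890| = 6.5, so f = 890 ± 6.5.

883.5 Hz or 896.5 Hz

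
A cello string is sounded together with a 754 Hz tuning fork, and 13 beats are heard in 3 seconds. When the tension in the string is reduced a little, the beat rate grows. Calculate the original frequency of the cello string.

Beat frequency = 13/3 = 4.3333 Hz.
|f − 754| = 4.3333, so the cello string was at either 749.6667 Hz or 758.3333 Hz.
Lower tension means lower frequency; the adjustment lowers the cello string's frequency.
The beat rate rose, so the adjustment moved the cello string further from 754 Hz — it was already below the reference.

749.6667 Hz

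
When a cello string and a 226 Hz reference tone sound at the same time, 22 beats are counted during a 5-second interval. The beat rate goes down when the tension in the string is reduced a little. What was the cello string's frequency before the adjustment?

230.4 Hz

Beat frequency = 22/5 = 4.4 Hz.
|f − 226| = 4.4, so the cello string was at either 221.6 Hz or 230.4 Hz.
Lower tension means lower frequency; the adjustment lowers the cello string's frequency.
The beat rate fell, so the adjustment moved the cello string toward 226 Hz — it must have started above the reference.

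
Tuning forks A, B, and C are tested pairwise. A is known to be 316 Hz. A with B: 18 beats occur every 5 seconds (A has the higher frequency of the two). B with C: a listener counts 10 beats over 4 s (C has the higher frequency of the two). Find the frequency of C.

A–B: Beat frequency = 18/5 = 3.6 Hz.
B is below A, so f_B = 316 − 3.6 = 312.4 Hz.
B–C: Beat frequency = 10/4 = 2.5 Hz.
C is above B, so f_C = 312.4 + 2.5 = 314.9 Hz.

314.9 Hz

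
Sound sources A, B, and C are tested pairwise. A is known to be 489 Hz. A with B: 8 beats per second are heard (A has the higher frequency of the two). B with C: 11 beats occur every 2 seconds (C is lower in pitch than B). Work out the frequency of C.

475.5 Hz

B is below A, so f_B = 489 − 8 = 481 Hz.
B–C: Beat frequency = 11/2 = 5.5 Hz.
C is below B, so f_C = 481 − 5.5 = 475.5 Hz.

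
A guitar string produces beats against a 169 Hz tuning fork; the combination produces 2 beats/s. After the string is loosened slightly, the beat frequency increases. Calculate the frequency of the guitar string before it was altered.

167 Hz

|f − 169| = 2, so the guitar string was at either 167 Hz or 171 Hz.
Reducing tension lowers a string's frequency; the adjustment lowers the guitar string's frequency.
The beat rate rose, so the adjustment moved the guitar string further from 169 Hz — it was already below the reference.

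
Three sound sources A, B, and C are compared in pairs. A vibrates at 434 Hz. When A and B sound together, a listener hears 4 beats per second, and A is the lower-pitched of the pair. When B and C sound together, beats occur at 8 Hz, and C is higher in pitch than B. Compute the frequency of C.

446 Hz

B is above A, so f_B = 434 + 4 = 438 Hz.
C is above B, so f_C = 438 + 8 = 446 Hz.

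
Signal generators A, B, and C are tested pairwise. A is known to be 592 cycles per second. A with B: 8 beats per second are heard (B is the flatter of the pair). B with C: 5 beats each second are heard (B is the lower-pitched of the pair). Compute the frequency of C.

B is below A, so f_B = 592 − 8 = 584 Hz.
C is above B, so f_C = 584 + 5 = 589 Hz.

589 Hz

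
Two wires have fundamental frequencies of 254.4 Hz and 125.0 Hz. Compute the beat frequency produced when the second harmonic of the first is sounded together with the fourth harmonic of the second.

Second harmonic of the first: 2·254.4 = 508.8 Hz.
Fourth harmonic of the second: 4·125.0 = 500.0 Hz.
f_beat = |508.8 − 500.0| = 8.8 Hz.

8.8 Hz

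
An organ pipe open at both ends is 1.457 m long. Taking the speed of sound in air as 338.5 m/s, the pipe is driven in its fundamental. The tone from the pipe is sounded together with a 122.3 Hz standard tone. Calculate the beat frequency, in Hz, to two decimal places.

Open pipe: f_n = n·v/(2L) = 1·338.5/(2·1.457) = 116.1633 Hz.
f_beat = |116.1633 − 122.3| = 6.14 Hz.

6.14 Hz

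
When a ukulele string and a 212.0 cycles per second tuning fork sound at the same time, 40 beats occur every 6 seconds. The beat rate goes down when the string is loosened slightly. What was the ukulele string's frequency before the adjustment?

Beat frequency = 40/6 = 6.6667 Hz.
|f − 212.0| = 6.6667, so the ukulele string was at either 205.3333 Hz or 218.6667 Hz.
Reducing tension lowers a string's frequency; the adjustment lowers the ukulele string's frequency.
The beat rate fell, so the adjustment moved the ukulele string toward 212.0 Hz — it must have started above the reference.

218.6667 Hz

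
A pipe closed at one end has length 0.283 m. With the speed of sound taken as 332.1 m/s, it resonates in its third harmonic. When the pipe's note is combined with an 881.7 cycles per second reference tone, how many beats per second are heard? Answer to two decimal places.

1.58 Hz

Closed pipe (odd harmonics): f_n = n·v/(4L) = 3·332.1/(4·0.283) = 880.1237 Hz.
f_beat = |880.1237 − 881.7| = 1.58 Hz.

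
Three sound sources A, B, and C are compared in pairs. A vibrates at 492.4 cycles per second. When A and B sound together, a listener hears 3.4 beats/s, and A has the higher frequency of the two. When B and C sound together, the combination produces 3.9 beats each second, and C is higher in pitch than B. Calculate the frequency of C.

B is below A, so f_B = 492.4 − 3.4 = 489 Hz.
C is above B, so f_C = 489 + 3.9 = 492.9 Hz.

492.9 Hz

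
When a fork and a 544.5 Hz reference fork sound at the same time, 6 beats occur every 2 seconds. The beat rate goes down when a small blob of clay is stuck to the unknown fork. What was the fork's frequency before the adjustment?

547.5 Hz

Beat frequency = 6/2 = 3 Hz.
|f − 544.5| = 3, so the fork was at either 541.5 Hz or 547.5 Hz.
Adding mass to a fork lowers its frequency; the adjustment lowers the fork's frequency.
The beat rate fell, so the adjustment moved the fork toward 544.5 Hz — it must have started above the reference.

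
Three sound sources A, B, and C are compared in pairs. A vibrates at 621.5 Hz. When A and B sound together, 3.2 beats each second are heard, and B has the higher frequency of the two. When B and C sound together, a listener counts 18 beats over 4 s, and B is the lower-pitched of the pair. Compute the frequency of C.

629.2 Hz

B is above A, so f_B = 621.5 + 3.2 = 624.7 Hz.
B–C: Beat frequency = 18/4 = 4.5 Hz.
C is above B, so f_C = 624.7 + 4.5 = 629.2 Hz.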